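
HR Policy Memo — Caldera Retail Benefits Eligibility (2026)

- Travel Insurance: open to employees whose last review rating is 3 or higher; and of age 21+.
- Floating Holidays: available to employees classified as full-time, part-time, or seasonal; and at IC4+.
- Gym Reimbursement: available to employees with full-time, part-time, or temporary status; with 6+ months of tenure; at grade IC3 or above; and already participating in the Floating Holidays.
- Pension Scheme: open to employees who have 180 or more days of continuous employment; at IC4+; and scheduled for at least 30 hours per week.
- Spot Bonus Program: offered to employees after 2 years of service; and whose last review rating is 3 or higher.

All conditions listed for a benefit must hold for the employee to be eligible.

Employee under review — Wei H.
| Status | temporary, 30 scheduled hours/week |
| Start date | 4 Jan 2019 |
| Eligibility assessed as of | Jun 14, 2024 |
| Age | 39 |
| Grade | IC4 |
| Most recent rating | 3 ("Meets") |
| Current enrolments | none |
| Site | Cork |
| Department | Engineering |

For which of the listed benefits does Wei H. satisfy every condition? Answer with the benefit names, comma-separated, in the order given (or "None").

Service from 4 Jan 2019 to Jun 14, 2024: 1988 days.
Travel Insurance — rating 3 ≥ 3 ✓; age 39 ≥ 21 ✓ → eligible.
Floating Holidays — status temporary ✗ (requires full-time, part-time, or seasonal) → not eligible.
Gym Reimbursement — status temporary ✓; service 1988 days ≥ 6 months (≈180 days) ✓; grade IC4 ≥ IC3 ✓; not enrolled in Floating Holidays ✗ → not eligible.
Pension Scheme — service 1988 days ≥ 180 days ✓; grade IC4 ≥ IC4 ✓; 30 hrs/wk ≥ 30 ✓ → eligible.
Spot Bonus Program — service 1988 days ≥ 2 years (≈730 days) ✓; rating 3 ≥ 3 ✓ → eligible.

Travel Insurance, Pension Scheme, Spot Bonus Program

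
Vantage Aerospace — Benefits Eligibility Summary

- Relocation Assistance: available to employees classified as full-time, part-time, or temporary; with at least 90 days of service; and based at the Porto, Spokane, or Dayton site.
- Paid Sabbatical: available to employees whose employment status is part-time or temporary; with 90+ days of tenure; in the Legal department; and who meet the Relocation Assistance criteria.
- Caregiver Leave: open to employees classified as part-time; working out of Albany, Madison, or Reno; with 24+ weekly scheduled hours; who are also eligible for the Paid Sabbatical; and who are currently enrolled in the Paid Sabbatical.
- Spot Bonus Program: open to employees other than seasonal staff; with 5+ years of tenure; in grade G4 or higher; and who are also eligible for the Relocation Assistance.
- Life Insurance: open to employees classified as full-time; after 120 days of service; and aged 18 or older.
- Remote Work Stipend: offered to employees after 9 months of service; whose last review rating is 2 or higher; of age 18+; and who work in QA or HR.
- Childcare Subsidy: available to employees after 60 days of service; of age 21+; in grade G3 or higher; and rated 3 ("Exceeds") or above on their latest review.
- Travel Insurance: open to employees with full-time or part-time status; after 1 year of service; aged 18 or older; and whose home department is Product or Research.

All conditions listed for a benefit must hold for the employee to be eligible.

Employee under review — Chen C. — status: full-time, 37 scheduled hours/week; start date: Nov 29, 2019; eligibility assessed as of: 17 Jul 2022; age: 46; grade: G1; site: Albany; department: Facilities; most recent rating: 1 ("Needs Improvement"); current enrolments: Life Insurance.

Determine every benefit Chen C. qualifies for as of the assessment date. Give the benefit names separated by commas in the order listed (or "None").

Life Insurance

Service from Nov 29, 2019 to 17 Jul 2022: 961 days.
Relocation Assistance — status full-time ✓; service 961 days ≥ 90 days ✓; site Albany ✗ (not Porto, Spokane, or Dayton) → not eligible.
Paid Sabbatical — status full-time ✗ (requires part-time or temporary) → not eligible.
Caregiver Leave — status full-time ✗ (requires part-time) → not eligible.
Spot Bonus Program — status full-time ✓ (not excluded); service 961 days < 5 years (≈1825 days) ✗ → not eligible.
Life Insurance — status full-time ✓; service 961 days ≥ 120 days ✓; age 46 ≥ 18 ✓ → eligible.
Remote Work Stipend — service 961 days ≥ 9 months (≈270 days) ✓; rating 1 < 2 ✗ → not eligible.
Childcare Subsidy — service 961 days ≥ 60 days ✓; age 46 ≥ 21 ✓; grade G1 < G3 ✗ → not eligible.
Travel Insurance — status full-time ✓; service 961 days ≥ 1 year (≈365 days) ✓; age 46 ≥ 18 ✓; dept Facilities ✗ → not eligible.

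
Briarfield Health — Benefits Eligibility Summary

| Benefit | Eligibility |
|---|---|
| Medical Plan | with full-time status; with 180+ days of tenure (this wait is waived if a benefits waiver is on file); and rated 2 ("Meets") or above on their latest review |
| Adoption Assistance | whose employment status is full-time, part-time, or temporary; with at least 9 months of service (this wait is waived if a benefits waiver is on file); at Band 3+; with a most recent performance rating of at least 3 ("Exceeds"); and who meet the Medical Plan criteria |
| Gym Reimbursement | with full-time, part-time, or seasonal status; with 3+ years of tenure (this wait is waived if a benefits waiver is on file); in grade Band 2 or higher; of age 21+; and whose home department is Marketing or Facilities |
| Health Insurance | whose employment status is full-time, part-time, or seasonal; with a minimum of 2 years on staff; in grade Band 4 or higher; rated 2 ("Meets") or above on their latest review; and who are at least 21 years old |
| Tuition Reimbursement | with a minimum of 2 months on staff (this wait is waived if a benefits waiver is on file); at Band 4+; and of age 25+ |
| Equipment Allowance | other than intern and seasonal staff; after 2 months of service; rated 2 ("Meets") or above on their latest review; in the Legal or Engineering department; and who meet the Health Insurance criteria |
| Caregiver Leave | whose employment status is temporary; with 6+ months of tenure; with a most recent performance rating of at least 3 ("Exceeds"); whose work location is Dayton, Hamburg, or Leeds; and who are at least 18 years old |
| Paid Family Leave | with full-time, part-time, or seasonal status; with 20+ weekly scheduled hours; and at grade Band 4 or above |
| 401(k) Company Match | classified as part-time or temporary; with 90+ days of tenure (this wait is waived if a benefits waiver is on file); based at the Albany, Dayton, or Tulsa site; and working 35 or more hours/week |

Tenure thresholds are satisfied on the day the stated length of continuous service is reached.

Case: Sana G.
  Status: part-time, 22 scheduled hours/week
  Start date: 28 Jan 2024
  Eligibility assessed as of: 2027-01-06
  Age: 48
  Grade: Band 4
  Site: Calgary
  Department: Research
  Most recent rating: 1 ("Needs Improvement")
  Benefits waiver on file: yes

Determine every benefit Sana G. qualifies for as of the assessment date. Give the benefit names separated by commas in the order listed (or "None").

Service from 28 Jan 2024 to 2027-01-06: 1074 days.
Medical Plan — status part-time ✗ (requires full-time) → not eligible.
Adoption Assistance — status part-time ✓; benefits waiver on file ✓; grade Band 4 ≥ Band 3 ✓; rating 1 < 3 ✗ → not eligible.
Gym Reimbursement — status part-time ✓; benefits waiver on file ✓; grade Band 4 ≥ Band 2 ✓; age 48 ≥ 21 ✓; dept Research ✗ → not eligible.
Health Insurance — status part-time ✓; service 1074 days ≥ 2 years (≈730 days) ✓; grade Band 4 ≥ Band 4 ✓; rating 1 < 2 ✗ → not eligible.
Tuition Reimbursement — benefits waiver on file ✓; grade Band 4 ≥ Band 4 ✓; age 48 ≥ 25 ✓ → eligible.
Equipment Allowance — status part-time ✓ (not excluded); service 1074 days ≥ 2 months (≈60 days) ✓; rating 1 < 2 ✗ → not eligible.
Caregiver Leave — status part-time ✗ (requires temporary) → not eligible.
Paid Family Leave — status part-time ✓; 22 hrs/wk ≥ 20 ✓; grade Band 4 ≥ Band 4 ✓ → eligible.
401(k) Company Match — status part-time ✓; benefits waiver on file ✓; site Calgary ✗ (not Albany, Dayton, or Tulsa) → not eligible.

Tuition Reimbursement, Paid Family Leave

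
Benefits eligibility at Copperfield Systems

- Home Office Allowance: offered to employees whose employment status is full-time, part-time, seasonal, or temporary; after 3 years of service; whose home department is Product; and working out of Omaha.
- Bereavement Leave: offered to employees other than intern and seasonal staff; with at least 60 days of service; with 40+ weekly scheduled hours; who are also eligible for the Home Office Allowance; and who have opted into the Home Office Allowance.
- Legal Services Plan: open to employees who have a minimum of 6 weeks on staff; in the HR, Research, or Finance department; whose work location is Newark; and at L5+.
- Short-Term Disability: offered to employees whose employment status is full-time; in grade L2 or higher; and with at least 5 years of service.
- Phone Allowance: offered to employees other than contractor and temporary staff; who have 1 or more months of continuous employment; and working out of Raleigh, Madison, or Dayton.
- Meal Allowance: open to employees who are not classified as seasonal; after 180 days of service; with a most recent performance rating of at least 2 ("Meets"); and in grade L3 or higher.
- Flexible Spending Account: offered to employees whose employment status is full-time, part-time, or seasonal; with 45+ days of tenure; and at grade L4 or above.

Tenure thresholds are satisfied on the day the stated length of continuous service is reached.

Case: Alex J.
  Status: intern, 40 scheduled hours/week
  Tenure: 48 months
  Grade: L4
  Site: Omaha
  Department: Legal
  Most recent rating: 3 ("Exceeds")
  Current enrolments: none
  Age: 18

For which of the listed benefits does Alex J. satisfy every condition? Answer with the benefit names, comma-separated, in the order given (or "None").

Home Office Allowance — status intern ✗ (requires full-time, part-time, seasonal, or temporary) → not eligible.
Bereavement Leave — status intern ✗ (excluded) → not eligible.
Legal Services Plan — service 48 months ≥ 6 weeks (≈42 days) ✓; dept Legal ✗ → not eligible.
Short-Term Disability — status intern ✗ (requires full-time) → not eligible.
Phone Allowance — status intern ✓ (not excluded); service 48 months ≥ 1 month ✓; site Omaha ✗ (not Raleigh, Madison, or Dayton) → not eligible.
Meal Allowance — status intern ✓ (not excluded); service 48 months ≥ 180 days ✓; rating 3 ≥ 2 ✓; grade L4 ≥ L3 ✓ → eligible.
Flexible Spending Account — status intern ✗ (requires full-time, part-time, or seasonal) → not eligible.

Meal Allowance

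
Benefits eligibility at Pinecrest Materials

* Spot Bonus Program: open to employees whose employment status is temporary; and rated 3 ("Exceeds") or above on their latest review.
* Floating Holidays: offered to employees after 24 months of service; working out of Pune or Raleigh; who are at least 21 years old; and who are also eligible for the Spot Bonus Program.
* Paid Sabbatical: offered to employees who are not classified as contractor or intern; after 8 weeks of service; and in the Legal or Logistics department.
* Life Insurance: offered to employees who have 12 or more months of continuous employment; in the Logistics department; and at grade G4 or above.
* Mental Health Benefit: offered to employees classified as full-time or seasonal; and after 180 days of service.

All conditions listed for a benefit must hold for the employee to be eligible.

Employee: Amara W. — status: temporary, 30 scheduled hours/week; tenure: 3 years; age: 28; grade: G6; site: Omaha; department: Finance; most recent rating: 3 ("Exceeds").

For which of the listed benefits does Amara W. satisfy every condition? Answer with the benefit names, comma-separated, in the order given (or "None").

Spot Bonus Program

Spot Bonus Program — status temporary ✓; rating 3 ≥ 3 ✓ → eligible.
Floating Holidays — service 3 years ≥ 24 months (≈720 days) ✓; site Omaha ✗ (not Pune or Raleigh) → not eligible.
Paid Sabbatical — status temporary ✓ (not excluded); service 3 years ≥ 8 weeks (≈56 days) ✓; dept Finance ✗ → not eligible.
Life Insurance — service 3 years ≥ 12 months (≈360 days) ✓; dept Finance ✗ → not eligible.
Mental Health Benefit — status temporary ✗ (requires full-time or seasonal) → not eligible.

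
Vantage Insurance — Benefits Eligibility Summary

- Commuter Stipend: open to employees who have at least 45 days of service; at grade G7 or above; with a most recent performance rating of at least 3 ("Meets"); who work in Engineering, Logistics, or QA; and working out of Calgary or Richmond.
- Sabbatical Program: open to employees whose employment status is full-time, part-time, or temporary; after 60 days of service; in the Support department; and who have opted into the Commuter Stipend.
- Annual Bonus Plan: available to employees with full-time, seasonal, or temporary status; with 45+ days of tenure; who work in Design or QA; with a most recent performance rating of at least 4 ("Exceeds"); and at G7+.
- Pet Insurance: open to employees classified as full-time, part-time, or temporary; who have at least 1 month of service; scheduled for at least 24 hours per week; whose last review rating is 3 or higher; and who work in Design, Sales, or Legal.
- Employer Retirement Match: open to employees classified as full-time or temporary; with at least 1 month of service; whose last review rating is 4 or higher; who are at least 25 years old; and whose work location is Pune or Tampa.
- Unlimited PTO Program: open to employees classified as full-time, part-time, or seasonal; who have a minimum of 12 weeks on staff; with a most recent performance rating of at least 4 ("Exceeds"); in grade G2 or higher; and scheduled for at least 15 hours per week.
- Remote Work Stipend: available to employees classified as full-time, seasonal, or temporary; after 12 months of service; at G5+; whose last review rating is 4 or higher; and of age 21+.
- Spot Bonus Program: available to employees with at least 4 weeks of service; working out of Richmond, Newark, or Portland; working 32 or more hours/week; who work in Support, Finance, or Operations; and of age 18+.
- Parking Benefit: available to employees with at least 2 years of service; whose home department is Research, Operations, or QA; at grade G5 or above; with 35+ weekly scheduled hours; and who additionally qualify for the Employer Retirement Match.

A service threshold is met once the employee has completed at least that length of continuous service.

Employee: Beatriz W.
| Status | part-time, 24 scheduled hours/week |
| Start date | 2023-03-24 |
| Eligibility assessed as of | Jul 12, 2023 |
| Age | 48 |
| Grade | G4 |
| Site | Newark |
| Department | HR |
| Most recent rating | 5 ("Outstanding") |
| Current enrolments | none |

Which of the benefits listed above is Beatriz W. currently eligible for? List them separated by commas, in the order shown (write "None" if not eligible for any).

Service from 2023-03-24 to Jul 12, 2023: 110 days.
Commuter Stipend — service 110 days ≥ 45 days ✓; grade G4 < G7 ✗ → not eligible.
Sabbatical Program — status part-time ✓; service 110 days ≥ 60 days ✓; dept HR ✗ → not eligible.
Annual Bonus Plan — status part-time ✗ (requires full-time, seasonal, or temporary) → not eligible.
Pet Insurance — status part-time ✓; service 110 days ≥ 1 month (≈30 days) ✓; 24 hrs/wk ≥ 24 ✓; rating 5 ≥ 3 ✓; dept HR ✗ → not eligible.
Employer Retirement Match — status part-time ✗ (requires full-time or temporary) → not eligible.
Unlimited PTO Program — status part-time ✓; service 110 days ≥ 12 weeks (≈84 days) ✓; rating 5 ≥ 4 ✓; grade G4 ≥ G2 ✓; 24 hrs/wk ≥ 15 ✓ → eligible.
Remote Work Stipend — status part-time ✗ (requires full-time, seasonal, or temporary) → not eligible.
Spot Bonus Program — service 110 days ≥ 4 weeks (≈28 days) ✓; site Newark ✓; 24 hrs/wk < 32 ✗ → not eligible.
Parking Benefit — service 110 days < 2 years (≈730 days) ✗ → not eligible.

Unlimited PTO Program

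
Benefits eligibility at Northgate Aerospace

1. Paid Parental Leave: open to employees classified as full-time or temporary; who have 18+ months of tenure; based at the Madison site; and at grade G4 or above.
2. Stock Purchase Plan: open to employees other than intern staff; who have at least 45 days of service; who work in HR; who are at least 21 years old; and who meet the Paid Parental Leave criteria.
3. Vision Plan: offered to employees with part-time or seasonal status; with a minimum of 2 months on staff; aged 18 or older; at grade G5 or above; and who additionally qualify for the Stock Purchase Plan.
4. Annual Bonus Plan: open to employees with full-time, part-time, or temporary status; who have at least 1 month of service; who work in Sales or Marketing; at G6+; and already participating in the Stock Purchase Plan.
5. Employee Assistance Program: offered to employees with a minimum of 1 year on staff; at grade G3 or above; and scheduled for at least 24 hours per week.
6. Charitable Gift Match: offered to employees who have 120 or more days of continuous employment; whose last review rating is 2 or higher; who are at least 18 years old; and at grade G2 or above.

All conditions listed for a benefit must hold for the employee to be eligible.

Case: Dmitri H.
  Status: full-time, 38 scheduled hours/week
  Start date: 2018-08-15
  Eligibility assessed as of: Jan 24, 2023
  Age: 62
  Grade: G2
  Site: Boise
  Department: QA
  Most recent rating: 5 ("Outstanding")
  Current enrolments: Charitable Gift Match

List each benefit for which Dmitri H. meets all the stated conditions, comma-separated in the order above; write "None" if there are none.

Service from 2018-08-15 to Jan 24, 2023: 1623 days.
Paid Parental Leave — status full-time ✓; service 1623 days ≥ 18 months (≈540 days) ✓; site Boise ✗ (not Madison) → not eligible.
Stock Purchase Plan — status full-time ✓ (not excluded); service 1623 days ≥ 45 days ✓; dept QA ✗ → not eligible.
Vision Plan — status full-time ✗ (requires part-time or seasonal) → not eligible.
Annual Bonus Plan — status full-time ✓; service 1623 days ≥ 1 month (≈30 days) ✓; dept QA ✗ → not eligible.
Employee Assistance Program — service 1623 days ≥ 1 year (≈365 days) ✓; grade G2 < G3 ✗ → not eligible.
Charitable Gift Match — service 1623 days ≥ 120 days ✓; rating 5 ≥ 2 ✓; age 62 ≥ 18 ✓; grade G2 ≥ G2 ✓ → eligible.

Charitable Gift Match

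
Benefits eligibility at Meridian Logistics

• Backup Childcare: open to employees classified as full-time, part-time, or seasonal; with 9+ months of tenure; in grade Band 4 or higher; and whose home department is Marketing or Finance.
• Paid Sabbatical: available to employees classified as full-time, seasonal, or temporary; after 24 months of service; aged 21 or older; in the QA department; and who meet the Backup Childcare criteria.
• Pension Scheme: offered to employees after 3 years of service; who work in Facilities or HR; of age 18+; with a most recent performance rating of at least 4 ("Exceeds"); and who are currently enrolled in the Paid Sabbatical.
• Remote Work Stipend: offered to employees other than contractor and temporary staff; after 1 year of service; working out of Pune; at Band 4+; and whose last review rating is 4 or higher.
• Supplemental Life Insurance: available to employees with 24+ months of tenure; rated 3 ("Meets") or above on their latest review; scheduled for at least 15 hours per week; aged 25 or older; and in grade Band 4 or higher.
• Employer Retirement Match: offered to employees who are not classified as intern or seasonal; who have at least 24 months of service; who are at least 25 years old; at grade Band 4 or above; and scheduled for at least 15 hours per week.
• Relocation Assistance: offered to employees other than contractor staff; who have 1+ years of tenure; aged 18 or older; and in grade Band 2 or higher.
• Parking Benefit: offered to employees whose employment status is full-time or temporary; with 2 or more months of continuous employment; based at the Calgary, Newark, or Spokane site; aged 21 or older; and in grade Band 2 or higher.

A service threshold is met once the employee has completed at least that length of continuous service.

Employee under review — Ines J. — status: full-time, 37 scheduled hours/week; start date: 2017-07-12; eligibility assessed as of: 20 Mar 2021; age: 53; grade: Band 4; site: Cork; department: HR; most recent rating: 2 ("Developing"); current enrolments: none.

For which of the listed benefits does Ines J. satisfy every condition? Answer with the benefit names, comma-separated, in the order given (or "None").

Service from 2017-07-12 to 20 Mar 2021: 1347 days.
Backup Childcare — status full-time ✓; service 1347 days ≥ 9 months (≈270 days) ✓; grade Band 4 ≥ Band 4 ✓; dept HR ✗ → not eligible.
Paid Sabbatical — status full-time ✓; service 1347 days ≥ 24 months (≈720 days) ✓; age 53 ≥ 21 ✓; dept HR ✗ → not eligible.
Pension Scheme — service 1347 days ≥ 3 years (≈1095 days) ✓; dept HR ✓; age 53 ≥ 18 ✓; rating 2 < 4 ✗ → not eligible.
Remote Work Stipend — status full-time ✓ (not excluded); service 1347 days ≥ 1 year (≈365 days) ✓; site Cork ✗ (not Pune) → not eligible.
Supplemental Life Insurance — service 1347 days ≥ 24 months (≈720 days) ✓; rating 2 < 3 ✗ → not eligible.
Employer Retirement Match — status full-time ✓ (not excluded); service 1347 days ≥ 24 months (≈720 days) ✓; age 53 ≥ 25 ✓; grade Band 4 ≥ Band 4 ✓; 37 hrs/wk ≥ 15 ✓ → eligible.
Relocation Assistance — status full-time ✓ (not excluded); service 1347 days ≥ 1 year (≈365 days) ✓; age 53 ≥ 18 ✓; grade Band 4 ≥ Band 2 ✓ → eligible.
Parking Benefit — status full-time ✓; service 1347 days ≥ 2 months (≈60 days) ✓; site Cork ✗ (not Calgary, Newark, or Spokane) → not eligible.

Employer Retirement Match, Relocation Assistance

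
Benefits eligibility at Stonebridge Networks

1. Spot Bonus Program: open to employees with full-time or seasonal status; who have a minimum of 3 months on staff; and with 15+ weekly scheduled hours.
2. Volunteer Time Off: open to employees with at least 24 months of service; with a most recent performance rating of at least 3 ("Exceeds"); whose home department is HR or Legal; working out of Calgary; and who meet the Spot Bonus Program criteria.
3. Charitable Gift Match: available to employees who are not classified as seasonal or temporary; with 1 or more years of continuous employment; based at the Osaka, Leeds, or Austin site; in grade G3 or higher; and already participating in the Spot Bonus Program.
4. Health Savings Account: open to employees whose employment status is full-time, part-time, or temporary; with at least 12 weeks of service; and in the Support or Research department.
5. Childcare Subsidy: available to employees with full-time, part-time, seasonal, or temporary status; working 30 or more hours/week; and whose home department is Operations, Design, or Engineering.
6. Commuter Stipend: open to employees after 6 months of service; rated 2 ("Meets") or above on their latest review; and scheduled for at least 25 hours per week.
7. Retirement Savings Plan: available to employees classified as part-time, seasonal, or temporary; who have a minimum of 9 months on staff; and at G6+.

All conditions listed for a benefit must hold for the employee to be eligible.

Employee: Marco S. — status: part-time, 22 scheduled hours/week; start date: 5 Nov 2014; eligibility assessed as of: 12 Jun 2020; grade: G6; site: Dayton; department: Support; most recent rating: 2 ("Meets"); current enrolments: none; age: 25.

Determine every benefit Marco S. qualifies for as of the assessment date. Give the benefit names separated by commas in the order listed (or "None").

Health Savings Account, Retirement Savings Plan

Service from 5 Nov 2014 to 12 Jun 2020: 2046 days.
Spot Bonus Program — status part-time ✗ (requires full-time or seasonal) → not eligible.
Volunteer Time Off — service 2046 days ≥ 24 months (≈720 days) ✓; rating 2 < 3 ✗ → not eligible.
Charitable Gift Match — status part-time ✓ (not excluded); service 2046 days ≥ 1 year (≈365 days) ✓; site Dayton ✗ (not Osaka, Leeds, or Austin) → not eligible.
Health Savings Account — status part-time ✓; service 2046 days ≥ 12 weeks (≈84 days) ✓; dept Support ✓ → eligible.
Childcare Subsidy — status part-time ✓; 22 hrs/wk < 30 ✗ → not eligible.
Commuter Stipend — service 2046 days ≥ 6 months (≈180 days) ✓; rating 2 ≥ 2 ✓; 22 hrs/wk < 25 ✗ → not eligible.
Retirement Savings Plan — status part-time ✓; service 2046 days ≥ 9 months (≈270 days) ✓; grade G6 ≥ G6 ✓ → eligible.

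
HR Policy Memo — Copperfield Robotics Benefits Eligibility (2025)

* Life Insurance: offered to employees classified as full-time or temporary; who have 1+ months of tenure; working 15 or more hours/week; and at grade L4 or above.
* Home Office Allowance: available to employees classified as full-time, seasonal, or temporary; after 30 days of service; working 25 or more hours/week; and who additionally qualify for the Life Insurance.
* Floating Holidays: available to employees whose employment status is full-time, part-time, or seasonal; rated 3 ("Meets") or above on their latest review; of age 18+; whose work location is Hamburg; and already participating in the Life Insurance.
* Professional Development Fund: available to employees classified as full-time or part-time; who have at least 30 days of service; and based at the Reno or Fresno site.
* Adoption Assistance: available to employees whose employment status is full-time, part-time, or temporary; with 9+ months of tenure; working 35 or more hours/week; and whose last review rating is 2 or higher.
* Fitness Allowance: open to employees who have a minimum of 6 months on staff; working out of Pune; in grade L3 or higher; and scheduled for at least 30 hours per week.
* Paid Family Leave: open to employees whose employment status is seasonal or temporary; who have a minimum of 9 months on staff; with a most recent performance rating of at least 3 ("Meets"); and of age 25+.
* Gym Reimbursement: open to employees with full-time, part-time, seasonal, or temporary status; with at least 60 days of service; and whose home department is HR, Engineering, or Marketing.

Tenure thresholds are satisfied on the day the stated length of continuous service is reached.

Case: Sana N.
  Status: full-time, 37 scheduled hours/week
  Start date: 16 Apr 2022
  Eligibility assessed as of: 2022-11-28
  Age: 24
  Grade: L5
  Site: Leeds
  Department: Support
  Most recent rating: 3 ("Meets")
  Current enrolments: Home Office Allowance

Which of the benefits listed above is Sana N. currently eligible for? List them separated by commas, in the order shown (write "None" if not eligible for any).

Service from 16 Apr 2022 to 2022-11-28: 226 days.
Life Insurance — status full-time ✓; service 226 days ≥ 1 month (≈30 days) ✓; 37 hrs/wk ≥ 15 ✓; grade L5 ≥ L4 ✓ → eligible.
Home Office Allowance — status full-time ✓; service 226 days ≥ 30 days ✓; 37 hrs/wk ≥ 25 ✓; eligible for Life Insurance ✓ → eligible.
Floating Holidays — status full-time ✓; rating 3 ≥ 3 ✓; age 24 ≥ 18 ✓; site Leeds ✗ (not Hamburg) → not eligible.
Professional Development Fund — status full-time ✓; service 226 days ≥ 30 days ✓; site Leeds ✗ (not Reno or Fresno) → not eligible.
Adoption Assistance — status full-time ✓; service 226 days < 9 months (≈270 days) ✗ → not eligible.
Fitness Allowance — service 226 days ≥ 6 months (≈180 days) ✓; site Leeds ✗ (not Pune) → not eligible.
Paid Family Leave — status full-time ✗ (requires seasonal or temporary) → not eligible.
Gym Reimbursement — status full-time ✓; service 226 days ≥ 60 days ✓; dept Support ✗ → not eligible.

Life Insurance, Home Office Allowance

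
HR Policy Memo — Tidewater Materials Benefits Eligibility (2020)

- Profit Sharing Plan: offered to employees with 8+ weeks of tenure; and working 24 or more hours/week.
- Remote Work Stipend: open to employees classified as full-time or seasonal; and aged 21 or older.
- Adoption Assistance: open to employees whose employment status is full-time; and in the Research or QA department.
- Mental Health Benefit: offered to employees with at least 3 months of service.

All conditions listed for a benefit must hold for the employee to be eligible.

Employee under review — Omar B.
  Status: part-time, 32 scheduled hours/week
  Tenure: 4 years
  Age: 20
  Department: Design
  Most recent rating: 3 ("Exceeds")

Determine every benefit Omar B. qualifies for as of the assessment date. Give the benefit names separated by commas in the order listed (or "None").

Profit Sharing Plan — service 4 years ≥ 8 weeks (≈56 days) ✓; 32 hrs/wk ≥ 24 ✓ → eligible.
Remote Work Stipend — status part-time ✗ (requires full-time or seasonal) → not eligible.
Adoption Assistance — status part-time ✗ (requires full-time) → not eligible.
Mental Health Benefit — service 4 years ≥ 3 months (≈90 days) ✓ → eligible.

Profit Sharing Plan, Mental Health Benefit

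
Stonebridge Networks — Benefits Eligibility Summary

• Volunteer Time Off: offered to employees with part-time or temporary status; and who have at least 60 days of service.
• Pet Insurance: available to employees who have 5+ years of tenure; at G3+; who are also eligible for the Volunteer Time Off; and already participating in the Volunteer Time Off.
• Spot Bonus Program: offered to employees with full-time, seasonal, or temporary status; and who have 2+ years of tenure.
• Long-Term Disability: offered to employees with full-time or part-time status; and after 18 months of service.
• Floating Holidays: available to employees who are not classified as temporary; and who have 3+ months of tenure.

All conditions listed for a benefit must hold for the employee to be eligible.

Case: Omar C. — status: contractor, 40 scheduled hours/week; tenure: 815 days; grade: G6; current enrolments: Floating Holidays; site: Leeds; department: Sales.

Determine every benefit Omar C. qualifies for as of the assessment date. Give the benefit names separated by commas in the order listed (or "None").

Floating Holidays

Volunteer Time Off — status contractor ✗ (requires part-time or temporary) → not eligible.
Pet Insurance — service 815 days < 5 years (≈1825 days) ✗ → not eligible.
Spot Bonus Program — status contractor ✗ (requires full-time, seasonal, or temporary) → not eligible.
Long-Term Disability — status contractor ✗ (requires full-time or part-time) → not eligible.
Floating Holidays — status contractor ✓ (not excluded); service 815 days ≥ 3 months (≈90 days) ✓ → eligible.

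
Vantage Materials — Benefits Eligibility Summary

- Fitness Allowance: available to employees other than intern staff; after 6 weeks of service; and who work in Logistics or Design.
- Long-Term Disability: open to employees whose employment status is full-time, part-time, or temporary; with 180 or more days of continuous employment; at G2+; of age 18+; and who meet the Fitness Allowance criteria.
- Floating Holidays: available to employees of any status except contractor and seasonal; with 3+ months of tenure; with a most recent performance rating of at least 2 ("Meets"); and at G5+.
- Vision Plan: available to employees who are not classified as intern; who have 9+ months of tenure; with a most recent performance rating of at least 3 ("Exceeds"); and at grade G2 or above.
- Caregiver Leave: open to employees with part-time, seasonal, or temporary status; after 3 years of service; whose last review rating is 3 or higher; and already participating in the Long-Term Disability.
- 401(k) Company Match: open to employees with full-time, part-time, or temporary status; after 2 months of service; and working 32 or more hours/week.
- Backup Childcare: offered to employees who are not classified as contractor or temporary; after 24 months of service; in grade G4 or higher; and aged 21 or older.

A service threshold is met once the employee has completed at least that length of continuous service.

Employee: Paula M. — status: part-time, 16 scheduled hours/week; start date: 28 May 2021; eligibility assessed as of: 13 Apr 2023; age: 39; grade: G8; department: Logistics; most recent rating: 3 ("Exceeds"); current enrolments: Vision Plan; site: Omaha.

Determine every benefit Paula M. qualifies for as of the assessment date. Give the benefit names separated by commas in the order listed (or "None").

Service from 28 May 2021 to 13 Apr 2023: 685 days.
Fitness Allowance — status part-time ✓ (not excluded); service 685 days ≥ 6 weeks (≈42 days) ✓; dept Logistics ✓ → eligible.
Long-Term Disability — status part-time ✓; service 685 days ≥ 180 days ✓; grade G8 ≥ G2 ✓; age 39 ≥ 18 ✓; eligible for Fitness Allowance ✓ → eligible.
Floating Holidays — status part-time ✓ (not excluded); service 685 days ≥ 3 months (≈90 days) ✓; rating 3 ≥ 2 ✓; grade G8 ≥ G5 ✓ → eligible.
Vision Plan — status part-time ✓ (not excluded); service 685 days ≥ 9 months (≈270 days) ✓; rating 3 ≥ 3 ✓; grade G8 ≥ G2 ✓ → eligible.
Caregiver Leave — status part-time ✓; service 685 days < 3 years (≈1095 days) ✗ → not eligible.
401(k) Company Match — status part-time ✓; service 685 days ≥ 2 months (≈60 days) ✓; 16 hrs/wk < 32 ✗ → not eligible.
Backup Childcare — status part-time ✓ (not excluded); service 685 days < 24 months (≈720 days) ✗ → not eligible.

Fitness Allowance, Long-Term Disability, Floating Holidays, Vision Plan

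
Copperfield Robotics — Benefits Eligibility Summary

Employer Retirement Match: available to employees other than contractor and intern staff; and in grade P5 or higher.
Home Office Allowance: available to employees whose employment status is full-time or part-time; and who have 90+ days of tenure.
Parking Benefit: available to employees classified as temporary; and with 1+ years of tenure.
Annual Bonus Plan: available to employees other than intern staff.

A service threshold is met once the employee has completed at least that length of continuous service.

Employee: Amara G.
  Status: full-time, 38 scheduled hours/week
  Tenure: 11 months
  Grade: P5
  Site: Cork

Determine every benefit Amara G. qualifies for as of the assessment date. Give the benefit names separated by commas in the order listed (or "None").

Employer Retirement Match, Home Office Allowance, Annual Bonus Plan

Employer Retirement Match — status full-time ✓ (not excluded); grade P5 ≥ P5 ✓ → eligible.
Home Office Allowance — status full-time ✓; service 11 months ≥ 90 days ✓ → eligible.
Parking Benefit — status full-time ✗ (requires temporary) → not eligible.
Annual Bonus Plan — status full-time ✓ (not excluded) → eligible.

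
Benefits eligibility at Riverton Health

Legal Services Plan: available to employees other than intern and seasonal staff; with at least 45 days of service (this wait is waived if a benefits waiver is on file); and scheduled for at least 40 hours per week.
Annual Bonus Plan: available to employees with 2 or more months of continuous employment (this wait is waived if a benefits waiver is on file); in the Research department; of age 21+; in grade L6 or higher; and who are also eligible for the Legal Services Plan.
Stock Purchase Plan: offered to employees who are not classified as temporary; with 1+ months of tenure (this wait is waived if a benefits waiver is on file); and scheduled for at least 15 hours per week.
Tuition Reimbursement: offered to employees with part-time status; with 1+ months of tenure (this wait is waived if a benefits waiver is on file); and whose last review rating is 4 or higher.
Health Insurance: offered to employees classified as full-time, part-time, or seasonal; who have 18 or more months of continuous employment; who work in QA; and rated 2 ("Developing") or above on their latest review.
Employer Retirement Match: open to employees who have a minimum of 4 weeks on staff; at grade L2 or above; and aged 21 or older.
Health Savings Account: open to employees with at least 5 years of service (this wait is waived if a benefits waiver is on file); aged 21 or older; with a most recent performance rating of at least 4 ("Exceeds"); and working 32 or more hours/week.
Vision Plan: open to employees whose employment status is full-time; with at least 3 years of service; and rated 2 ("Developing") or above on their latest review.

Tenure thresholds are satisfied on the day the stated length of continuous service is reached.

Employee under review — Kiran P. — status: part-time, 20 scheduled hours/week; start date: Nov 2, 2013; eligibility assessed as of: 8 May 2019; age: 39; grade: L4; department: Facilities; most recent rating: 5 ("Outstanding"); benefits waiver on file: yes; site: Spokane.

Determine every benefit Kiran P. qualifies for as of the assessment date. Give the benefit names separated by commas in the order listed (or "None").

Stock Purchase Plan, Tuition Reimbursement, Employer Retirement Match

Service from Nov 2, 2013 to 8 May 2019: 2013 days.
Legal Services Plan — status part-time ✓ (not excluded); benefits waiver on file ✓; 20 hrs/wk < 40 ✗ → not eligible.
Annual Bonus Plan — benefits waiver on file ✓; dept Facilities ✗ → not eligible.
Stock Purchase Plan — status part-time ✓ (not excluded); benefits waiver on file ✓; 20 hrs/wk ≥ 15 ✓ → eligible.
Tuition Reimbursement — status part-time ✓; benefits waiver on file ✓; rating 5 ≥ 4 ✓ → eligible.
Health Insurance — status part-time ✓; service 2013 days ≥ 18 months (≈540 days) ✓; dept Facilities ✗ → not eligible.
Employer Retirement Match — service 2013 days ≥ 4 weeks (≈28 days) ✓; grade L4 ≥ L2 ✓; age 39 ≥ 21 ✓ → eligible.
Health Savings Account — benefits waiver on file ✓; age 39 ≥ 21 ✓; rating 5 ≥ 4 ✓; 20 hrs/wk < 32 ✗ → not eligible.
Vision Plan — status part-time ✗ (requires full-time) → not eligible.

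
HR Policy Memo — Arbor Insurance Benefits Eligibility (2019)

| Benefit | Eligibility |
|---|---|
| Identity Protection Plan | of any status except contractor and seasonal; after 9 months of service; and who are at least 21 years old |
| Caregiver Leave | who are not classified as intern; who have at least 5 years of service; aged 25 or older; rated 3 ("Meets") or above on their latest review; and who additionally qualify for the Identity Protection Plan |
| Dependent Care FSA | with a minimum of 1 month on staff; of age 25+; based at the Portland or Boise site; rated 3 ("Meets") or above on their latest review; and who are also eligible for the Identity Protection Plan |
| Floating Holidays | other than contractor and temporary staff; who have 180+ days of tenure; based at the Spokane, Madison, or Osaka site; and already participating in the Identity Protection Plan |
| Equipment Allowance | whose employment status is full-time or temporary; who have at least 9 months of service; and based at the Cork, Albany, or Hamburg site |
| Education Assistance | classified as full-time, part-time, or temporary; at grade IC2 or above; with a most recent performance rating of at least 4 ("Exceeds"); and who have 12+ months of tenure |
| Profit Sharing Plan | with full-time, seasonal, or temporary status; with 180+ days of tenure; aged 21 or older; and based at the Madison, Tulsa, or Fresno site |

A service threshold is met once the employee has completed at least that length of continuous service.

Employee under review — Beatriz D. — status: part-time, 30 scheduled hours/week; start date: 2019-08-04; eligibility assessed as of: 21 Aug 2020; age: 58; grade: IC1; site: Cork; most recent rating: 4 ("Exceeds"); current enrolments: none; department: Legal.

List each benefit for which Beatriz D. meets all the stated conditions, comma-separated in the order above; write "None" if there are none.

Service from 2019-08-04 to 21 Aug 2020: 383 days.
Identity Protection Plan — status part-time ✓ (not excluded); service 383 days ≥ 9 months (≈270 days) ✓; age 58 ≥ 21 ✓ → eligible.
Caregiver Leave — status part-time ✓ (not excluded); service 383 days < 5 years (≈1825 days) ✗ → not eligible.
Dependent Care FSA — service 383 days ≥ 1 month (≈30 days) ✓; age 58 ≥ 25 ✓; site Cork ✗ (not Portland or Boise) → not eligible.
Floating Holidays — status part-time ✓ (not excluded); service 383 days ≥ 180 days ✓; site Cork ✗ (not Spokane, Madison, or Osaka) → not eligible.
Equipment Allowance — status part-time ✗ (requires full-time or temporary) → not eligible.
Education Assistance — status part-time ✓; grade IC1 < IC2 ✗ → not eligible.
Profit Sharing Plan — status part-time ✗ (requires full-time, seasonal, or temporary) → not eligible.

Identity Protection Plan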